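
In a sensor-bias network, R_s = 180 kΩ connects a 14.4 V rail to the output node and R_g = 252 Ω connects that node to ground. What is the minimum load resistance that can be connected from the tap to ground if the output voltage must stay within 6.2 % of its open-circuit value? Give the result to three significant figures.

R_L(min) ≈ 3.81 kΩ

Output resistance R_th = R_s‖R_g = (180000 × 252)/180300 = 251.6 Ω.
The fractional drop is R_th/(R_th + R_L); requiring this ≤ 0.0620 gives R_L ≥ R_th(1/0.0620 − 1) = 251.6 × 15.13 = 3.81 kΩ.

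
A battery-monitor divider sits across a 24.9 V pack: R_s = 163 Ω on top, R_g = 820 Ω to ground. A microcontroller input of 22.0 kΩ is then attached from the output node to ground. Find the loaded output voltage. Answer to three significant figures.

The load sits in parallel with R_g: R_g‖R_L = (820 × 22000) / (820 + 22000) = 790.5 Ω.
V_out = 24.9 × 790.5 / (163 + 790.5) = 24.9 × 790.5/953.5 = 20.6 V.

V_out ≈ 20.6 V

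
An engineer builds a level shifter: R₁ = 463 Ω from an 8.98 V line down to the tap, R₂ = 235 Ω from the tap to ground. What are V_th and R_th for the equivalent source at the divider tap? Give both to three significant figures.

V_th is the open-circuit tap voltage: 8.98 × 235/(463 + 235) = 3.02 V.
With the supply zeroed, R₁ and R₂ appear in parallel from the tap: R_th = R₁‖R₂ = (463 × 235)/698.0 = 156 Ω.

V_th = 3.02 V, R_th = 156 Ω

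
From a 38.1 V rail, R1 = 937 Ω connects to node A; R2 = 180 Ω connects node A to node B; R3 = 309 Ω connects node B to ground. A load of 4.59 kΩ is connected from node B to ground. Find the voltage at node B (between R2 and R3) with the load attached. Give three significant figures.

At node B, R3 is in parallel with the load: R3‖R_L = 289.5 Ω.
Below node A the resistance is R2 + (R3‖R_L) = 469.5 Ω, so V_A = 38.1 × 469.5/1407 = 12.72 V.
Then V_B = V_A × (R3‖R_L)/(R2 + R3‖R_L) = 12.72 × 289.5/469.5 = 7.84 V.

V ≈ 7.84 V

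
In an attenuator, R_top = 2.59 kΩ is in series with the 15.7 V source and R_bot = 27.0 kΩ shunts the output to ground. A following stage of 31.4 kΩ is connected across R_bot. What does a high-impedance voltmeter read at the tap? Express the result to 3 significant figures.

V_out ≈ 13.3 V

The load sits in parallel with R_bot: R_bot‖R_L = (27.0 × 31.4) / (27.0 + 31.4) = 14.52 kΩ.
V_out = 15.7 × 14.52 / (2.59 + 14.52) = 15.7 × 14.52/17.11 = 13.3 V.
(Unloaded it would have been 14.3 V.)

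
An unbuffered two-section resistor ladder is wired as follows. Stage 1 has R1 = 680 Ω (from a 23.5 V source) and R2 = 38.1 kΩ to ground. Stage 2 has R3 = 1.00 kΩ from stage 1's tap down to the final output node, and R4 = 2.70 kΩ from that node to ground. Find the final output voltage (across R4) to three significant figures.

Stage 2 presents R3+R4 = 3700 Ω as a load on stage 1's tap.
Stage 1's lower leg becomes R2‖(R3+R4) = 3372 Ω, so V_mid = 23.5 × 3372/4052 = 19.56 V.
Stage 2 is itself unloaded: V_out = V_mid × R4/(R3+R4) = 19.56 × 2700/3700 = 14.3 V.

V_out ≈ 14.3 V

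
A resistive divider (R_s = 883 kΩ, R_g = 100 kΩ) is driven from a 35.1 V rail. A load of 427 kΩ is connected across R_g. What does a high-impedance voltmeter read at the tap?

The load sits in parallel with R_g: R_g‖R_L = (100 × 427) / (100 + 427) = 81.02 kΩ.
V_out = 35.1 × 81.02 / (883 + 81.02) = 35.1 × 81.02/964.0 = 2.95 V.

V_out ≈ 2.95 V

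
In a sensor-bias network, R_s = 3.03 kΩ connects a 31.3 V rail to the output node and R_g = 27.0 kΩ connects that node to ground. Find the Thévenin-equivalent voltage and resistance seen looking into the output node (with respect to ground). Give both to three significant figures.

V_th is the open-circuit tap voltage: 31.3 × 27.0/(3.03 + 27.0) = 28.1 V.
With the supply zeroed, R_s and R_g appear in parallel from the tap: R_th = R_s‖R_g = (3.03 × 27.0)/30.03 = 2.72 kΩ.

V_th = 28.1 V, R_th = 2.72 kΩ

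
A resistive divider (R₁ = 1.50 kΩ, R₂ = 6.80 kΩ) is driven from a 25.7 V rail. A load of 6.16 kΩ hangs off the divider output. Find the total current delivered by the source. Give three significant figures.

R₂‖R_L = 3.232 kΩ, so the source sees R₁ + R₂‖R_L = 4.732 kΩ.
I = 25.7 V / 4.732 kΩ = 5.43 mA.

I ≈ 5.43 mA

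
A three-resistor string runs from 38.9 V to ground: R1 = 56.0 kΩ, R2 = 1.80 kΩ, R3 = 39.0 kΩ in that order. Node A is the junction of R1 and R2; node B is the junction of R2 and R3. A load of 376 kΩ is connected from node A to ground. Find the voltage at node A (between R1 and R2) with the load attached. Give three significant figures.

V ≈ 15.4 V

Below node A the series string R2+R3 = 40.80 kΩ sits in parallel with the 376 kΩ load: 36.81 kΩ.
V_A = 38.9 × 36.81/(56.0 + 36.81) = 15.4 V.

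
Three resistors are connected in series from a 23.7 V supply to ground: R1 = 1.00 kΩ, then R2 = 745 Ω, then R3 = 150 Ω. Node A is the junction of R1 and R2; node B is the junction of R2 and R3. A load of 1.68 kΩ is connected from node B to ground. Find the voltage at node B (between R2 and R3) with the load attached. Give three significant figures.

V ≈ 1.73 V

At node B, R3 is in parallel with the load: R3‖R_L = 137.7 Ω.
Below node A the resistance is R2 + (R3‖R_L) = 882.7 Ω, so V_A = 23.7 × 882.7/1883 = 11.11 V.
Then V_B = V_A × (R3‖R_L)/(R2 + R3‖R_L) = 11.11 × 137.7/882.7 = 1.73 V.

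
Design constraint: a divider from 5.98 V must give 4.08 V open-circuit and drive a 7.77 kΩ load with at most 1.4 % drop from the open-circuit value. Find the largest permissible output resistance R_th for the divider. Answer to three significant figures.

Loading drop = R_th/(R_th + R_L) ≤ 0.0140, so R_th ≤ R_L · ε/(1−ε) = 7.77 kΩ × 0.0140/0.9860 = 110 Ω.

R_th ≤ 110 Ω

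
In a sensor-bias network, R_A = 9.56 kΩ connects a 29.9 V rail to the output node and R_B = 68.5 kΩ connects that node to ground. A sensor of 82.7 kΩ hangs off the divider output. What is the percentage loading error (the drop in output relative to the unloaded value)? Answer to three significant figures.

The divider's output (Thévenin) resistance is R_A‖R_B = 8.389 kΩ.
Fractional drop under load = R_th/(R_th + R_L) = 8.389 / (8.389 + 82.7) = 0.09210.
So the output falls by 9.21 %.

9.21 %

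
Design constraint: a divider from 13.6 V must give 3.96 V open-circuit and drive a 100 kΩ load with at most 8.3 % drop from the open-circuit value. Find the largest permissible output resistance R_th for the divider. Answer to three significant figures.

R_th ≤ 9.05 kΩ

Loading drop = R_th/(R_th + R_L) ≤ 0.0830, so R_th ≤ R_L · ε/(1−ε) = 100 kΩ × 0.0830/0.9170 = 9.05 kΩ.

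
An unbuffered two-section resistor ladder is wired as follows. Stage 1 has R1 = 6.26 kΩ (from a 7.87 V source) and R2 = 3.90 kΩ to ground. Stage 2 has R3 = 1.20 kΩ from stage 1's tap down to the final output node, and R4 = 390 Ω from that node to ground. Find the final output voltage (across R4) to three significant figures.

V_out ≈ 0.295 V

Stage 2 presents R3+R4 = 1590 Ω as a load on stage 1's tap.
Stage 1's lower leg becomes R2‖(R3+R4) = 1130 Ω, so V_mid = 7.87 × 1130/7390 = 1.203 V.
Stage 2 is itself unloaded: V_out = V_mid × R4/(R3+R4) = 1.203 × 390/1590 = 0.295 V.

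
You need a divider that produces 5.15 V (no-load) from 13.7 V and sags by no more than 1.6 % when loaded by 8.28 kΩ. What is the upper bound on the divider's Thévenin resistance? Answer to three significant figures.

Loading drop = R_th/(R_th + R_L) ≤ 0.0160, so R_th ≤ R_L · ε/(1−ε) = 8.28 kΩ × 0.0160/0.9840 = 135 Ω.

R_th ≤ 135 Ω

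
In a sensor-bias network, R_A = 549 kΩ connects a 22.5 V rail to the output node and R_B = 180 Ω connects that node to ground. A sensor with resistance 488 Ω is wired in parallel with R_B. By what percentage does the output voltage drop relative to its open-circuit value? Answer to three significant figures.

The divider's output (Thévenin) resistance is R_A‖R_B = 179.9 Ω.
Fractional drop under load = R_th/(R_th + R_L) = 179.9 / (179.9 + 488) = 0.2694.
So the output falls by 26.9 %.

26.9 %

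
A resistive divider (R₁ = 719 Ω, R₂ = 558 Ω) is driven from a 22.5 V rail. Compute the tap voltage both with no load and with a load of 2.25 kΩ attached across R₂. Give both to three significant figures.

Open-circuit: V = 22.5 × 558/(719 + 558) = 9.83 V.
With the load, R₂ becomes R₂‖R_L = 447.1 Ω, so V = 22.5 × 447.1/1166 = 8.63 V.

Unloaded: 9.83 V; loaded: 8.63 V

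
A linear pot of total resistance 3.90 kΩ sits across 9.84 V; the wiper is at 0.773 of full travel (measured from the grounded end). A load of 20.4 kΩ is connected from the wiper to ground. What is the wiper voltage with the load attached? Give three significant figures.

V ≈ 7.36 V

The wiper splits the pot into (1−α)R = 885.3 Ω above and αR = 3015 Ω below.
Lower section ‖ load = 2627 Ω.
V_wiper = 9.84 × 2627/(885.3 + 2627) = 7.36 V.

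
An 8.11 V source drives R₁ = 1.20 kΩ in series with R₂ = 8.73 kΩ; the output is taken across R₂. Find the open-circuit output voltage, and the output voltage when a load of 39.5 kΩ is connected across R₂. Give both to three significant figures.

Unloaded: 7.13 V; loaded: 6.94 V

Open-circuit: V = 8.11 × 8.73/(1.20 + 8.73) = 7.13 V.
With the load, R₂ becomes R₂‖R_L = 7.150 kΩ, so V = 8.11 × 7.150/8.350 = 6.94 V.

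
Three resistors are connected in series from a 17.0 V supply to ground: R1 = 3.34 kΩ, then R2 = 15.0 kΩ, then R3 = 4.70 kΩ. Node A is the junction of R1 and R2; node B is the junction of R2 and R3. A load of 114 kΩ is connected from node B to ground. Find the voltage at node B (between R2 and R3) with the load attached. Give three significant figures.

At node B, R3 is in parallel with the load: R3‖R_L = 4.514 kΩ.
Below node A the resistance is R2 + (R3‖R_L) = 19.51 kΩ, so V_A = 17.0 × 19.51/22.85 = 14.52 V.
Then V_B = V_A × (R3‖R_L)/(R2 + R3‖R_L) = 14.52 × 4.514/19.51 = 3.36 V.

V ≈ 3.36 V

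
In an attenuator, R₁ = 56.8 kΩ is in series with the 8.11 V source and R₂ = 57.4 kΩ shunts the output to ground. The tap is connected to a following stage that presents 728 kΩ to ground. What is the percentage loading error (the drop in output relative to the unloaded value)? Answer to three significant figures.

The divider's output (Thévenin) resistance is R₁‖R₂ = 28.55 kΩ.
Fractional drop under load = R_th/(R_th + R_L) = 28.55 / (28.55 + 728) = 0.03774.
So the output falls by 3.77 %.

3.77 %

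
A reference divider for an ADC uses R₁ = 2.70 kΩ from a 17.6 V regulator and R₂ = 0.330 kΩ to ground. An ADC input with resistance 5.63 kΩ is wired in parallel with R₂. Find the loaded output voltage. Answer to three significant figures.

The load sits in parallel with R₂: R₂‖R_L = (330 × 5630) / (330 + 5630) = 311.7 Ω.
V_out = 17.6 × 311.7 / (2700 + 311.7) = 17.6 × 311.7/3012 = 1.82 V.

V_out ≈ 1.82 V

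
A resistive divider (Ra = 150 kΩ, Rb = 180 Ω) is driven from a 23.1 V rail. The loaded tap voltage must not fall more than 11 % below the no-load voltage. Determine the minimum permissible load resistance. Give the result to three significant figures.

R_L(min) ≈ 1.45 kΩ

Output resistance R_th = Ra‖Rb = (150000 × 180)/150200 = 179.8 Ω.
The fractional drop is R_th/(R_th + R_L); requiring this ≤ 0.110 gives R_L ≥ R_th(1/0.110 − 1) = 179.8 × 8.091 = 1.45 kΩ.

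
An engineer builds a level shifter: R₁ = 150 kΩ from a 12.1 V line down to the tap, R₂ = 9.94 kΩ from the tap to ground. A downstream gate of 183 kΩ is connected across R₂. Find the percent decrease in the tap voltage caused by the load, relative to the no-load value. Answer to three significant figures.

The divider's output (Thévenin) resistance is R₁‖R₂ = 9.322 kΩ.
Fractional drop under load = R_th/(R_th + R_L) = 9.322 / (9.322 + 183) = 0.04847.
So the output falls by 4.85 %.

4.85 %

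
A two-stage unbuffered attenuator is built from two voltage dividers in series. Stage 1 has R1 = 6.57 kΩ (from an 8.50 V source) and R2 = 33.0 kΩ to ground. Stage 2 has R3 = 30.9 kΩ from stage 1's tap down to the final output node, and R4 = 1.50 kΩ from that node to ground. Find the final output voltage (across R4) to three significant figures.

Stage 2 presents R3+R4 = 32.40 kΩ as a load on stage 1's tap.
Stage 1's lower leg becomes R2‖(R3+R4) = 16.35 kΩ, so V_mid = 8.50 × 16.35/22.92 = 6.063 V.
Stage 2 is itself unloaded: V_out = V_mid × R4/(R3+R4) = 6.063 × 1.50/32.40 = 0.281 V.

V_out ≈ 0.281 V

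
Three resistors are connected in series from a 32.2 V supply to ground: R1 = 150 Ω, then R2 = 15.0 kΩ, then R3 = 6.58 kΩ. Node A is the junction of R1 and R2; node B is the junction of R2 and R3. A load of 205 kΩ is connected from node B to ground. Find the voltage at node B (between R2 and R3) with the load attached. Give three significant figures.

At node B, R3 is in parallel with the load: R3‖R_L = 6375 Ω.
Below node A the resistance is R2 + (R3‖R_L) = 21380 Ω, so V_A = 32.2 × 21380/21530 = 31.98 V.
Then V_B = V_A × (R3‖R_L)/(R2 + R3‖R_L) = 31.98 × 6375/21380 = 9.54 V.

V ≈ 9.54 V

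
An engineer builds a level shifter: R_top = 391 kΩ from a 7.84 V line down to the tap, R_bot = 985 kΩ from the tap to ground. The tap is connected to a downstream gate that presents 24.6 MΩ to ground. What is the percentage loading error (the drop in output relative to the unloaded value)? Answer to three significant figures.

The divider's output (Thévenin) resistance is R_top‖R_bot = 279.9 kΩ.
Fractional drop under load = R_th/(R_th + R_L) = 279.9 / (279.9 + 24600) = 0.01125.
So the output falls by 1.12 %.

1.12 %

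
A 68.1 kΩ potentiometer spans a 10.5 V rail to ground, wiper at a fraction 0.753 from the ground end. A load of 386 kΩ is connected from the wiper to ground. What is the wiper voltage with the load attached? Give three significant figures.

V ≈ 7.66 V

The wiper splits the pot into (1−α)R = 16.82 kΩ above and αR = 51.28 kΩ below.
Lower section ‖ load = 45.27 kΩ.
V_wiper = 10.5 × 45.27/(16.82 + 45.27) = 7.66 V.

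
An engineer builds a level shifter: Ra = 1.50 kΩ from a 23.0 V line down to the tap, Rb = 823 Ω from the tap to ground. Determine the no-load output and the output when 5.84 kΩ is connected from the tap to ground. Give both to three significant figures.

Open-circuit: V = 23.0 × 823/(1500 + 823) = 8.15 V.
With the load, Rb becomes Rb‖R_L = 721.3 Ω, so V = 23.0 × 721.3/2221 = 7.47 V.

Unloaded: 8.15 V; loaded: 7.47 V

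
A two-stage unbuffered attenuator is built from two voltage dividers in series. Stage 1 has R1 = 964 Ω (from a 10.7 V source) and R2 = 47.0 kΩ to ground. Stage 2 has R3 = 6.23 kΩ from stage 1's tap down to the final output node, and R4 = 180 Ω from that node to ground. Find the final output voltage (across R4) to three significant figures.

V_out ≈ 0.257 V

Stage 2 presents R3+R4 = 6410 Ω as a load on stage 1's tap.
Stage 1's lower leg becomes R2‖(R3+R4) = 5641 Ω, so V_mid = 10.7 × 5641/6605 = 9.138 V.
Stage 2 is itself unloaded: V_out = V_mid × R4/(R3+R4) = 9.138 × 180/6410 = 0.257 V.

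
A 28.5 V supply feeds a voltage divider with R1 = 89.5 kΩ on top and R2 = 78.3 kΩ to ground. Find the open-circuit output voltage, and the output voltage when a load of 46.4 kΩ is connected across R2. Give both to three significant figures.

Open-circuit: V = 28.5 × 78.3/(89.5 + 78.3) = 13.3 V.
With the load, R2 becomes R2‖R_L = 29.13 kΩ, so V = 28.5 × 29.13/118.6 = 7.00 V.

Unloaded: 13.3 V; loaded: 7.00 V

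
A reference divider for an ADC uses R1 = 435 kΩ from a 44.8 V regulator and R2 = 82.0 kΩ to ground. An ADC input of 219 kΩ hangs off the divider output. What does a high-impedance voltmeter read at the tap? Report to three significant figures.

V_out ≈ 5.40 V

The load sits in parallel with R2: R2‖R_L = (82.0 × 219) / (82.0 + 219) = 59.66 kΩ.
V_out = 44.8 × 59.66 / (435 + 59.66) = 44.8 × 59.66/494.7 = 5.40 V.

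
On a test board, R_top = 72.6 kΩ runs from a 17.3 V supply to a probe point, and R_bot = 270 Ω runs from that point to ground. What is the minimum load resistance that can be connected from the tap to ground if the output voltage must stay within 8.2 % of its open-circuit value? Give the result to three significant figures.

R_L(min) ≈ 3.01 kΩ

Output resistance R_th = R_top‖R_bot = (72600 × 270)/72870 = 269.0 Ω.
The fractional drop is R_th/(R_th + R_L); requiring this ≤ 0.0820 gives R_L ≥ R_th(1/0.0820 − 1) = 269.0 × 11.20 = 3.01 kΩ.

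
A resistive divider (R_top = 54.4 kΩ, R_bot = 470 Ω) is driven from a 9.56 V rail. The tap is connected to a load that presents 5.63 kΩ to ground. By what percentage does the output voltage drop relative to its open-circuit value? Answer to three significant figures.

The divider's output (Thévenin) resistance is R_top‖R_bot = 466.0 Ω.
Fractional drop under load = R_th/(R_th + R_L) = 466.0 / (466.0 + 5630) = 0.07644.
So the output falls by 7.64 %.

7.64 %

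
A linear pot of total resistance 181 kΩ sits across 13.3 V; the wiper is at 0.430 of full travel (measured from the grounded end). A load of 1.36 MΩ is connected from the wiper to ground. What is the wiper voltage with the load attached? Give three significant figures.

The wiper splits the pot into (1−α)R = 103.2 kΩ above and αR = 77.83 kΩ below.
Lower section ‖ load = 73.62 kΩ.
V_wiper = 13.3 × 73.62/(103.2 + 73.62) = 5.54 V.

V ≈ 5.54 V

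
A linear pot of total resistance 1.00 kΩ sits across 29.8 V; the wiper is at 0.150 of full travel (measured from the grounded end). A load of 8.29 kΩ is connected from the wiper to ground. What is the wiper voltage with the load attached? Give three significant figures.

The wiper splits the pot into (1−α)R = 850.0 Ω above and αR = 150.0 Ω below.
Lower section ‖ load = 147.3 Ω.
V_wiper = 29.8 × 147.3/(850.0 + 147.3) = 4.40 V.

V ≈ 4.40 V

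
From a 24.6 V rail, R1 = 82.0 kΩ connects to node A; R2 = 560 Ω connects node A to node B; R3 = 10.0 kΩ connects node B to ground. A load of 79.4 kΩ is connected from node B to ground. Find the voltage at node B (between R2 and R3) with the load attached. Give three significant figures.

V ≈ 2.39 V

At node B, R3 is in parallel with the load: R3‖R_L = 8881 Ω.
Below node A the resistance is R2 + (R3‖R_L) = 9441 Ω, so V_A = 24.6 × 9441/91440 = 2.540 V.
Then V_B = V_A × (R3‖R_L)/(R2 + R3‖R_L) = 2.540 × 8881/9441 = 2.39 V.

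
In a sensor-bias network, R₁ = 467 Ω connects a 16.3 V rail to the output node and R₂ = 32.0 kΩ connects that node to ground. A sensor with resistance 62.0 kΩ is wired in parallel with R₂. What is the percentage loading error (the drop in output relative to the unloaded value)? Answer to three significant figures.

The divider's output (Thévenin) resistance is R₁‖R₂ = 460.3 Ω.
Fractional drop under load = R_th/(R_th + R_L) = 460.3 / (460.3 + 62000) = 0.007369.
So the output falls by 0.737 %.

0.737 %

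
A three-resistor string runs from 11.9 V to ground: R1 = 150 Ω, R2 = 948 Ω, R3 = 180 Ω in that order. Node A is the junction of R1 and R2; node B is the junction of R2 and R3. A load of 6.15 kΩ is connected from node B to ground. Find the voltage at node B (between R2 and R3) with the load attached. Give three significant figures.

At node B, R3 is in parallel with the load: R3‖R_L = 174.9 Ω.
Below node A the resistance is R2 + (R3‖R_L) = 1123 Ω, so V_A = 11.9 × 1123/1273 = 10.50 V.
Then V_B = V_A × (R3‖R_L)/(R2 + R3‖R_L) = 10.50 × 174.9/1123 = 1.63 V.

V ≈ 1.63 V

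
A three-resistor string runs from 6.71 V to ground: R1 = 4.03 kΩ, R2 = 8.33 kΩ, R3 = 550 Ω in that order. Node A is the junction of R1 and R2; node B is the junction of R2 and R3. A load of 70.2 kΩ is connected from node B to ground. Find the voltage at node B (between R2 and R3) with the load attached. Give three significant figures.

V ≈ 0.284 V

At node B, R3 is in parallel with the load: R3‖R_L = 545.7 Ω.
Below node A the resistance is R2 + (R3‖R_L) = 8876 Ω, so V_A = 6.71 × 8876/12910 = 4.615 V.
Then V_B = V_A × (R3‖R_L)/(R2 + R3‖R_L) = 4.615 × 545.7/8876 = 0.284 V.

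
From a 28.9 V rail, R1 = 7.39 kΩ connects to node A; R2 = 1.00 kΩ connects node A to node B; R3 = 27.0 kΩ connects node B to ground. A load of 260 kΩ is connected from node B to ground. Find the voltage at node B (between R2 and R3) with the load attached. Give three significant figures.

V ≈ 21.5 V

At node B, R3 is in parallel with the load: R3‖R_L = 24.46 kΩ.
Below node A the resistance is R2 + (R3‖R_L) = 25.46 kΩ, so V_A = 28.9 × 25.46/32.85 = 22.40 V.
Then V_B = V_A × (R3‖R_L)/(R2 + R3‖R_L) = 22.40 × 24.46/25.46 = 21.5 V.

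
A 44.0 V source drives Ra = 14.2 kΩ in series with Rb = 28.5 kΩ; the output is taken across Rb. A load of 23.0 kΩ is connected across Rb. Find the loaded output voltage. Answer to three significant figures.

V_out ≈ 20.8 V

The load sits in parallel with Rb: Rb‖R_L = (28.5 × 23.0) / (28.5 + 23.0) = 12.73 kΩ.
V_out = 44.0 × 12.73 / (14.2 + 12.73) = 44.0 × 12.73/26.93 = 20.8 V.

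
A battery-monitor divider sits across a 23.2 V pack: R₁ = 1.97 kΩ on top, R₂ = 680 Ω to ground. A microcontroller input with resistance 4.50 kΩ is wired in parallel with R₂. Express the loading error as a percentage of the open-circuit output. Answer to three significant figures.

10.1 %

The divider's output (Thévenin) resistance is R₁‖R₂ = 505.5 Ω.
Fractional drop under load = R_th/(R_th + R_L) = 505.5 / (505.5 + 4500) = 0.1010.
So the output falls by 10.1 %.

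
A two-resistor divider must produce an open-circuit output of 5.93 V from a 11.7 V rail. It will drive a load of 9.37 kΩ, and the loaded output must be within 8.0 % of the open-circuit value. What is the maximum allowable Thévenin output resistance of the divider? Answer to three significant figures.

Loading drop = R_th/(R_th + R_L) ≤ 0.0800, so R_th ≤ R_L · ε/(1−ε) = 9.37 kΩ × 0.0800/0.9200 = 815 Ω.

R_th ≤ 815 Ω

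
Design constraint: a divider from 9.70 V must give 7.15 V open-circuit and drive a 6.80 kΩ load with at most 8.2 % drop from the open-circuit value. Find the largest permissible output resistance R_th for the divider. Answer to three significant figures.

Loading drop = R_th/(R_th + R_L) ≤ 0.0820, so R_th ≤ R_L · ε/(1−ε) = 6.80 kΩ × 0.0820/0.9180 = 607 Ω.

R_th ≤ 607 Ω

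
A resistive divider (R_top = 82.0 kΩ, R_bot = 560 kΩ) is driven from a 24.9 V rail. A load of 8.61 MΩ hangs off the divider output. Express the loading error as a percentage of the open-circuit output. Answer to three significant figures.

0.824 %

The divider's output (Thévenin) resistance is R_top‖R_bot = 71.53 kΩ.
Fractional drop under load = R_th/(R_th + R_L) = 71.53 / (71.53 + 8610) = 0.008239.
So the output falls by 0.824 %.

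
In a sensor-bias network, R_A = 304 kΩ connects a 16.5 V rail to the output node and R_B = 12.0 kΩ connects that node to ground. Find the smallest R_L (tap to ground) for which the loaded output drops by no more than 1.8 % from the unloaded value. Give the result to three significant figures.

R_L(min) ≈ 630 kΩ

Output resistance R_th = R_A‖R_B = (304 × 12.0)/316.0 = 11.54 kΩ.
The fractional drop is R_th/(R_th + R_L); requiring this ≤ 0.0180 gives R_L ≥ R_th(1/0.0180 − 1) = 11.54 × 54.56 = 630 kΩ.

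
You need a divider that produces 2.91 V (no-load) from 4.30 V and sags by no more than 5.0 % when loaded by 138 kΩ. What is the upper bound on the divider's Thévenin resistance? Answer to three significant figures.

R_th ≤ 7.26 kΩ

Loading drop = R_th/(R_th + R_L) ≤ 0.0500, so R_th ≤ R_L · ε/(1−ε) = 138 kΩ × 0.0500/0.9500 = 7.26 kΩ.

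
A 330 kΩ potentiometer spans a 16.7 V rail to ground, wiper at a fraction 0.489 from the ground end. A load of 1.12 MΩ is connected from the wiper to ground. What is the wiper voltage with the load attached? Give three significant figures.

The wiper splits the pot into (1−α)R = 168.6 kΩ above and αR = 161.4 kΩ below.
Lower section ‖ load = 141.0 kΩ.
V_wiper = 16.7 × 141.0/(168.6 + 141.0) = 7.61 V.

V ≈ 7.61 V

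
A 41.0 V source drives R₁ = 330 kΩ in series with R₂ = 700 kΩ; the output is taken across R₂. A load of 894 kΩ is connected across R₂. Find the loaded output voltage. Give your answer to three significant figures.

V_out ≈ 22.3 V

The load sits in parallel with R₂: R₂‖R_L = (700 × 894) / (700 + 894) = 392.6 kΩ.
V_out = 41.0 × 392.6 / (330 + 392.6) = 41.0 × 392.6/722.6 = 22.3 V.
(Unloaded it would have been 27.9 V.)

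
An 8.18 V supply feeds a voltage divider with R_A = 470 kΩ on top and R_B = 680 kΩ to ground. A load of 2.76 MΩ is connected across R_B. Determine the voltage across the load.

V_out ≈ 4.39 V

The load sits in parallel with R_B: R_B‖R_L = (680 × 2760) / (680 + 2760) = 545.6 kΩ.
V_out = 8.18 × 545.6 / (470 + 545.6) = 8.18 × 545.6/1016 = 4.39 V.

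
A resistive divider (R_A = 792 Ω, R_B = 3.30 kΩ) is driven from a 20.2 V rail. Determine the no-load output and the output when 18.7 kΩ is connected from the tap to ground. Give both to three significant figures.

Unloaded: 16.3 V; loaded: 15.8 V

Open-circuit: V = 20.2 × 3300/(792 + 3300) = 16.3 V.
With the load, R_B becomes R_B‖R_L = 2805 Ω, so V = 20.2 × 2805/3597 = 15.8 V.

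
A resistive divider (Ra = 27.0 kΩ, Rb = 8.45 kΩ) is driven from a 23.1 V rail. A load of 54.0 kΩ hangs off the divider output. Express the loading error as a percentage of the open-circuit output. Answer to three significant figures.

Unloaded V = 23.1 × 8.45/35.45 = 5.5062 V.
Loaded: Rb‖R_L = 7.307 kΩ, giving V = 23.1 × 7.307/34.31 = 4.9198 V.
Drop = (5.5062 − 4.9198) / 5.5062 = 10.6 %.

10.6 %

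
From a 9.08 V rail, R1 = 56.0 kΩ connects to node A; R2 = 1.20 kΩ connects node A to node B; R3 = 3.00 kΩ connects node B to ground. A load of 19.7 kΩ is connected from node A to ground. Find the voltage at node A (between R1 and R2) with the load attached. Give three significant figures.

V ≈ 0.529 V

Below node A the series string R2+R3 = 4.200 kΩ sits in parallel with the 19.7 kΩ load: 3.462 kΩ.
V_A = 9.08 × 3.462/(56.0 + 3.462) = 0.529 V.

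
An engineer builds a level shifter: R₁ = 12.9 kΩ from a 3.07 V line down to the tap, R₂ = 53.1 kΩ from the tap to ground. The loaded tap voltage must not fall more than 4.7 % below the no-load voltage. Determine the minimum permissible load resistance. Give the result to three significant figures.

Output resistance R_th = R₁‖R₂ = (12.9 × 53.1)/66.00 = 10.38 kΩ.
The fractional drop is R_th/(R_th + R_L); requiring this ≤ 0.0470 gives R_L ≥ R_th(1/0.0470 − 1) = 10.38 × 20.28 = 210 kΩ.

R_L(min) ≈ 210 kΩ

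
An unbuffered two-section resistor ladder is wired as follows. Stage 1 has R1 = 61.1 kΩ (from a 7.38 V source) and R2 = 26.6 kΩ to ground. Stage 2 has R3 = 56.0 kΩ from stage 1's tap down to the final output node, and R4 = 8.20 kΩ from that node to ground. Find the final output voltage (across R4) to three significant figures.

V_out ≈ 0.222 V

Stage 2 presents R3+R4 = 64.20 kΩ as a load on stage 1's tap.
Stage 1's lower leg becomes R2‖(R3+R4) = 18.81 kΩ, so V_mid = 7.38 × 18.81/79.91 = 1.737 V.
Stage 2 is itself unloaded: V_out = V_mid × R4/(R3+R4) = 1.737 × 8.20/64.20 = 0.222 V.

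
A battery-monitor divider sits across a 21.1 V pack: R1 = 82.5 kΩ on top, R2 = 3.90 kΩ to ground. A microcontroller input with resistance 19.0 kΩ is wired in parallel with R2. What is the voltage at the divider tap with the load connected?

The load sits in parallel with R2: R2‖R_L = (3.90 × 19.0) / (3.90 + 19.0) = 3.236 kΩ.
V_out = 21.1 × 3.236 / (82.5 + 3.236) = 21.1 × 3.236/85.74 = 0.796 V.

V_out ≈ 0.796 V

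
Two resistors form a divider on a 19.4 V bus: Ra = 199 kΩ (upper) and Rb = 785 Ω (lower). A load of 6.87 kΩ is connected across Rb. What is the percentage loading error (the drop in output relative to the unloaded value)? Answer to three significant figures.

10.2 %

The divider's output (Thévenin) resistance is Ra‖Rb = 781.9 Ω.
Fractional drop under load = R_th/(R_th + R_L) = 781.9 / (781.9 + 6870) = 0.1022.
So the output falls by 10.2 %.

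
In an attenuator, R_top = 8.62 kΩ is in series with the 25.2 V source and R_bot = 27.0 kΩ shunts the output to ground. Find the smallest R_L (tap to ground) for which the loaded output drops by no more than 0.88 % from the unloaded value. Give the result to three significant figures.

Output resistance R_th = R_top‖R_bot = (8.62 × 27.0)/35.62 = 6.534 kΩ.
The fractional drop is R_th/(R_th + R_L); requiring this ≤ 0.00880 gives R_L ≥ R_th(1/0.00880 − 1) = 6.534 × 112.6 = 736 kΩ.

R_L(min) ≈ 736 kΩ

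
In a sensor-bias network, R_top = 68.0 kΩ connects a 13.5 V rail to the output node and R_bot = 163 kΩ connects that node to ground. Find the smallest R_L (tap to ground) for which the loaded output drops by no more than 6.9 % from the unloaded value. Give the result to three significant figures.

R_L(min) ≈ 647 kΩ

Output resistance R_th = R_top‖R_bot = (68.0 × 163)/231.0 = 47.98 kΩ.
The fractional drop is R_th/(R_th + R_L); requiring this ≤ 0.0690 gives R_L ≥ R_th(1/0.0690 − 1) = 47.98 × 13.49 = 647 kΩ.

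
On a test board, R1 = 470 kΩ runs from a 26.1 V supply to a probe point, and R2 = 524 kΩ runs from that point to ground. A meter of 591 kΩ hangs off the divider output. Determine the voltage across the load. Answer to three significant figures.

V_out ≈ 9.69 V

The load sits in parallel with R2: R2‖R_L = (524 × 591) / (524 + 591) = 277.7 kΩ.
V_out = 26.1 × 277.7 / (470 + 277.7) = 26.1 × 277.7/747.7 = 9.69 V.
(Unloaded it would have been 13.8 V.)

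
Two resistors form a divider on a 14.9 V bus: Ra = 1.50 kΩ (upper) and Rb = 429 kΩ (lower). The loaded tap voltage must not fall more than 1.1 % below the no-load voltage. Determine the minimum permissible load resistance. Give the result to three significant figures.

R_L(min) ≈ 134 kΩ

Output resistance R_th = Ra‖Rb = (1.50 × 429)/430.5 = 1.495 kΩ.
The fractional drop is R_th/(R_th + R_L); requiring this ≤ 0.0110 gives R_L ≥ R_th(1/0.0110 − 1) = 1.495 × 89.91 = 134 kΩ.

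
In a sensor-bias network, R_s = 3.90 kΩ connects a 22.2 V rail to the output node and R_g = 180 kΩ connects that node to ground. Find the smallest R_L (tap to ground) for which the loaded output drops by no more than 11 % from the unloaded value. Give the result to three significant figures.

Output resistance R_th = R_s‖R_g = (3.90 × 180)/183.9 = 3.817 kΩ.
The fractional drop is R_th/(R_th + R_L); requiring this ≤ 0.110 gives R_L ≥ R_th(1/0.110 − 1) = 3.817 × 8.091 = 30.9 kΩ.

R_L(min) ≈ 30.9 kΩ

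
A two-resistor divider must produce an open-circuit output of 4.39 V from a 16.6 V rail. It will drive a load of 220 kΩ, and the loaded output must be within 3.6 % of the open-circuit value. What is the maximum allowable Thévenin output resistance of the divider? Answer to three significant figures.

Loading drop = R_th/(R_th + R_L) ≤ 0.0360, so R_th ≤ R_L · ε/(1−ε) = 220 kΩ × 0.0360/0.9640 = 8.22 kΩ.

R_th ≤ 8.22 kΩ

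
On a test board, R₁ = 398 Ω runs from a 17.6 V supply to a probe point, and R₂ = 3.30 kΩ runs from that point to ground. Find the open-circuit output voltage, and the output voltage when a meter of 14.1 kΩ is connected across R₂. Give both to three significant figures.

Open-circuit: V = 17.6 × 3300/(398 + 3300) = 15.7 V.
With the load, R₂ becomes R₂‖R_L = 2674 Ω, so V = 17.6 × 2674/3072 = 15.3 V.

Unloaded: 15.7 V; loaded: 15.3 V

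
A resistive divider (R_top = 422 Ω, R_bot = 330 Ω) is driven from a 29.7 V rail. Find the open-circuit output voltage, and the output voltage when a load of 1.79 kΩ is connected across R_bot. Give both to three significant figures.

Unloaded: 13.0 V; loaded: 11.8 V

Open-circuit: V = 29.7 × 330/(422 + 330) = 13.0 V.
With the load, R_bot becomes R_bot‖R_L = 278.6 Ω, so V = 29.7 × 278.6/700.6 = 11.8 V.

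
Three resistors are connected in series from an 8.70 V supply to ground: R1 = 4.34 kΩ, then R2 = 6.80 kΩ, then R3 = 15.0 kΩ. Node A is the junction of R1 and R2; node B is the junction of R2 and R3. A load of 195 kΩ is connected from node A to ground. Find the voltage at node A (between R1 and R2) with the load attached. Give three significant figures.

V ≈ 7.12 V

Below node A the series string R2+R3 = 21.80 kΩ sits in parallel with the 195 kΩ load: 19.61 kΩ.
V_A = 8.70 × 19.61/(4.34 + 19.61) = 7.12 V.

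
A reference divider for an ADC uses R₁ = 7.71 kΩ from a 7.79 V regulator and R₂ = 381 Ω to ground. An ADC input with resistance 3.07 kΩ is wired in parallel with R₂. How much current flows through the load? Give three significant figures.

R₂‖R_L = 338.9 Ω; V_out = 7.79 × 338.9/8049 = 0.3280 V.
I_L = V_out / R_L = 0.3280 / 3.07 kΩ = 0.107 mA.

I_L ≈ 0.107 mA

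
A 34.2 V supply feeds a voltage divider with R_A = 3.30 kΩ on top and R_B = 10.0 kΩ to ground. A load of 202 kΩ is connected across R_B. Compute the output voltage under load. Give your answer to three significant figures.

The load sits in parallel with R_B: R_B‖R_L = (10.0 × 202) / (10.0 + 202) = 9.528 kΩ.
V_out = 34.2 × 9.528 / (3.30 + 9.528) = 34.2 × 9.528/12.83 = 25.4 V.

V_out ≈ 25.4 V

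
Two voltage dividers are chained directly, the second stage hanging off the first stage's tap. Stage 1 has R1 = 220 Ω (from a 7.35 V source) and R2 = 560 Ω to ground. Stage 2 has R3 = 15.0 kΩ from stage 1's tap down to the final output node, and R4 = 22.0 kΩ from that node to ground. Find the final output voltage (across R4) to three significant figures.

Stage 2 presents R3+R4 = 37000 Ω as a load on stage 1's tap.
Stage 1's lower leg becomes R2‖(R3+R4) = 551.7 Ω, so V_mid = 7.35 × 551.7/771.7 = 5.254 V.
Stage 2 is itself unloaded: V_out = V_mid × R4/(R3+R4) = 5.254 × 22000/37000 = 3.12 V.

V_out ≈ 3.12 V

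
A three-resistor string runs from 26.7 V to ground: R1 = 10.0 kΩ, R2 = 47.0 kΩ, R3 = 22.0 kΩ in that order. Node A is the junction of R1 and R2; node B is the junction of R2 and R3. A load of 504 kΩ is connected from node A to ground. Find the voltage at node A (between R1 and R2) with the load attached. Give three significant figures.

Below node A the series string R2+R3 = 69.00 kΩ sits in parallel with the 504 kΩ load: 60.69 kΩ.
V_A = 26.7 × 60.69/(10.0 + 60.69) = 22.9 V.

V ≈ 22.9 V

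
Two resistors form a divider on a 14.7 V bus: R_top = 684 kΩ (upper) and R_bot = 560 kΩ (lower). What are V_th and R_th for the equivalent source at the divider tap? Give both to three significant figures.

V_th is the open-circuit tap voltage: 14.7 × 560/(684 + 560) = 6.62 V.
With the supply zeroed, R_top and R_bot appear in parallel from the tap: R_th = R_top‖R_bot = (684 × 560)/1244 = 308 kΩ.

V_th = 6.62 V, R_th = 308 kΩ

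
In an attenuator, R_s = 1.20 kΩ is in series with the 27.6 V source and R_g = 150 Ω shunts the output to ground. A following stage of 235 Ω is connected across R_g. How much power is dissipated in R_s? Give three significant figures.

Total resistance from the source is R_s + (R_g‖R_L) = 1292 Ω, so I = 27.6/1292 Ω = 21.37 mA.
P = I²·R_s = (21.37 mA)² × 1.20 kΩ = 548 mW.

P ≈ 548 mW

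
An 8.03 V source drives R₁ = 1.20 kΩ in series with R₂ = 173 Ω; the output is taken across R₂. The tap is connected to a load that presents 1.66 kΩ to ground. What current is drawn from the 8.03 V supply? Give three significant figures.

R₂‖R_L = 156.7 Ω, so the source sees R₁ + R₂‖R_L = 1357 Ω.
I = 8.03 V / 1357 Ω = 5.92 mA.

I ≈ 5.92 mA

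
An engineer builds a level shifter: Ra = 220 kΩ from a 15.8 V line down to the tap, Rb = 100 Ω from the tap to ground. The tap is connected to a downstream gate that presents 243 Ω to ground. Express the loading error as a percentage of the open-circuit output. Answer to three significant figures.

29.1 %

Unloaded V = 15.8 × 100/220100 = 0.007179 V.
Loaded: Rb‖R_L = 70.85 Ω, giving V = 15.8 × 70.85/220100 = 0.005086 V.
Drop = (0.007179 − 0.005086) / 0.007179 = 29.1 %.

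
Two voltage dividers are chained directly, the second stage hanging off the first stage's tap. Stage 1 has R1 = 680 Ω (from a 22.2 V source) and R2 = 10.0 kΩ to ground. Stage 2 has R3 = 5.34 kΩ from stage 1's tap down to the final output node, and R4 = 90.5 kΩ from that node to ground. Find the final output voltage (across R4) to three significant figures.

Stage 2 presents R3+R4 = 95840 Ω as a load on stage 1's tap.
Stage 1's lower leg becomes R2‖(R3+R4) = 9055 Ω, so V_mid = 22.2 × 9055/9735 = 20.65 V.
Stage 2 is itself unloaded: V_out = V_mid × R4/(R3+R4) = 20.65 × 90500/95840 = 19.5 V.

V_out ≈ 19.5 V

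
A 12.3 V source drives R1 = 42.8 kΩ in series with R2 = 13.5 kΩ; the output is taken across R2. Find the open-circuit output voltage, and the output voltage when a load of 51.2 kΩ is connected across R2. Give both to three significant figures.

Unloaded: 2.95 V; loaded: 2.46 V

Open-circuit: V = 12.3 × 13.5/(42.8 + 13.5) = 2.95 V.
With the load, R2 becomes R2‖R_L = 10.68 kΩ, so V = 12.3 × 10.68/53.48 = 2.46 V.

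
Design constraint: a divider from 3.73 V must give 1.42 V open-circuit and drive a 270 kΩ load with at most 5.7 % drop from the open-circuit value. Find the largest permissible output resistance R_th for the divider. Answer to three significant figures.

R_th ≤ 16.3 kΩ

Loading drop = R_th/(R_th + R_L) ≤ 0.0570, so R_th ≤ R_L · ε/(1−ε) = 270 kΩ × 0.0570/0.9430 = 16.3 kΩ.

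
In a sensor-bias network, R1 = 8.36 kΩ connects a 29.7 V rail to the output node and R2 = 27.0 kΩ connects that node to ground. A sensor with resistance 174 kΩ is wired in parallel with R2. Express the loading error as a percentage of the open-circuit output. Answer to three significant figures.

3.54 %

The divider's output (Thévenin) resistance is R1‖R2 = 6.383 kΩ.
Fractional drop under load = R_th/(R_th + R_L) = 6.383 / (6.383 + 174) = 0.03539.
So the output falls by 3.54 %.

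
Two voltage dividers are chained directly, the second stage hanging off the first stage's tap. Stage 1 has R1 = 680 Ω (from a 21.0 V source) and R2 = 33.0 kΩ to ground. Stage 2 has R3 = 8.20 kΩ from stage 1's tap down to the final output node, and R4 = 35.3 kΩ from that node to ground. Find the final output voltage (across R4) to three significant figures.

Stage 2 presents R3+R4 = 43500 Ω as a load on stage 1's tap.
Stage 1's lower leg becomes R2‖(R3+R4) = 18760 Ω, so V_mid = 21.0 × 18760/19440 = 20.27 V.
Stage 2 is itself unloaded: V_out = V_mid × R4/(R3+R4) = 20.27 × 35300/43500 = 16.4 V.

V_out ≈ 16.4 V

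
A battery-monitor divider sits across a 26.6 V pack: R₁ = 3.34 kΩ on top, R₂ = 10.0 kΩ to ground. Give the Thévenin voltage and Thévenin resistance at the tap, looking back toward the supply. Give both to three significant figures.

V_th = 19.9 V, R_th = 2.50 kΩ

V_th is the open-circuit tap voltage: 26.6 × 10.0/(3.34 + 10.0) = 19.9 V.
With the supply zeroed, R₁ and R₂ appear in parallel from the tap: R_th = R₁‖R₂ = (3.34 × 10.0)/13.34 = 2.50 kΩ.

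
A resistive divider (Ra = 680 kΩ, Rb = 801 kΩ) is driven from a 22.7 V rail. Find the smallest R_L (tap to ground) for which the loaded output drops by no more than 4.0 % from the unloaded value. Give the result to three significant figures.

Output resistance R_th = Ra‖Rb = (680 × 801)/1481 = 367.8 kΩ.
The fractional drop is R_th/(R_th + R_L); requiring this ≤ 0.0400 gives R_L ≥ R_th(1/0.0400 − 1) = 367.8 × 24.00 = 8.83 MΩ.

R_L(min) ≈ 8.83 MΩ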